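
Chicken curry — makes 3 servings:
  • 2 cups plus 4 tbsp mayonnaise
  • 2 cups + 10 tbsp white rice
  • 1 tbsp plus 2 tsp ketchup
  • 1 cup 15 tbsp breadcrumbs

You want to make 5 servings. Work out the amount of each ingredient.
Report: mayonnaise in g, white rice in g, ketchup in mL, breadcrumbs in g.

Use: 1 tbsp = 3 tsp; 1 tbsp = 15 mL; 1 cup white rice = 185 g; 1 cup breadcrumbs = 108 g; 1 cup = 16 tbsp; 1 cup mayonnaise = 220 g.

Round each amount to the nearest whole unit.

Scaling factor: 5/3.
mayonnaise: (2 cup + 4 tbsp = 2.25 cup) × 5/3 × 220 g/cup = 825 g
white rice: (2 cup + 10 tbsp = 2.625 cup) × 5/3 × 185 g/cup ≈ 809 g
ketchup: (1 tbsp + 2 tsp = 5/3 tbsp) × 5/3 × 15 mL/tbsp ≈ 42 mL
breadcrumbs: (1 cup + 15 tbsp = 1.9375 cup) × 5/3 × 108 g/cup ≈ 349 g

mayonnaise: 825 g; white rice: 809 g; ketchup: 42 mL; breadcrumbs: 349 g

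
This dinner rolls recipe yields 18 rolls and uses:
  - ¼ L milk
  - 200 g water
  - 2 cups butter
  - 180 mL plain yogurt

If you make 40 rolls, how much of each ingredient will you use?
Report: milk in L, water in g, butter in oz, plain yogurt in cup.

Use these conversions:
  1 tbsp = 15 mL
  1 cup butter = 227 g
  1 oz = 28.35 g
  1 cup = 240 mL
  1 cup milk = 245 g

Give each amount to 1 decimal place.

milk: 0.6 L; water: 444.4 g; butter: 35.6 oz; plain yogurt: 1.7 cup

Scaling factor: 40/18 = 20/9.
milk: 0.25 L × 20/9 ≈ 0.6 L
water: 200 g × 20/9 ≈ 444.4 g
butter: 2 cup × 20/9 × 227 g/cup ÷ 28.35 g/oz ≈ 35.6 oz
plain yogurt: 180 mL × 20/9 ÷ 240 mL/cup ≈ 1.7 cup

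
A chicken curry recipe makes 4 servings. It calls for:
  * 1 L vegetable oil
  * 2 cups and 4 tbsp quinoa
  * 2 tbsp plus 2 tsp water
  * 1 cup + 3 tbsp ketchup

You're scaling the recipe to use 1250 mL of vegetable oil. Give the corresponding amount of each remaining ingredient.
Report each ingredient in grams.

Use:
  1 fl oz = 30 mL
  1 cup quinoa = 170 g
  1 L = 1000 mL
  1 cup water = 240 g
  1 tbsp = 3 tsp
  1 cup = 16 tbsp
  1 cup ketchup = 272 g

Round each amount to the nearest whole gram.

The original recipe has 1000 mL of vegetable oil, so the scaling factor is 1250 ÷ 1000 = 5/4 = 1.25.
quinoa: (2 cup + 4 tbsp = 2.25 cup) × 5/4 × 170 g/cup ≈ 478 g
water: (2 tbsp + 2 tsp = 8/3 tbsp) × 5/4 ÷ 16 tbsp/cup × 240 g/cup = 50 g
ketchup: (1 cup + 3 tbsp = 1.1875 cup) × 5/4 × 272 g/cup ≈ 404 g

quinoa: 478 g; water: 50 g; ketchup: 404 g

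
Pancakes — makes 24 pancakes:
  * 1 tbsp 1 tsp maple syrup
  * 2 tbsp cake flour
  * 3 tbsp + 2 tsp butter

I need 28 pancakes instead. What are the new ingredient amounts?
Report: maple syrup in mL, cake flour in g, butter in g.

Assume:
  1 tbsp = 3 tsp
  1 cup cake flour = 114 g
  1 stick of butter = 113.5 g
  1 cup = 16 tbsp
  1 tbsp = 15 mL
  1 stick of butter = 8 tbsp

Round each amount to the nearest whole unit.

Scaling factor: 28/24 = 7/6.
maple syrup: (1 tbsp + 1 tsp = 4/3 tbsp) × 7/6 × 15 mL/tbsp ≈ 23 mL
cake flour: 2 tbsp × 7/6 ÷ 16 tbsp/cup × 114 g/cup ≈ 17 g
butter: (3 tbsp + 2 tsp = 11/3 tbsp) × 7/6 ÷ 8 tbsp/stick × 113.5 g/stick ≈ 61 g

maple syrup: 23 mL; cake flour: 17 g; butter: 61 g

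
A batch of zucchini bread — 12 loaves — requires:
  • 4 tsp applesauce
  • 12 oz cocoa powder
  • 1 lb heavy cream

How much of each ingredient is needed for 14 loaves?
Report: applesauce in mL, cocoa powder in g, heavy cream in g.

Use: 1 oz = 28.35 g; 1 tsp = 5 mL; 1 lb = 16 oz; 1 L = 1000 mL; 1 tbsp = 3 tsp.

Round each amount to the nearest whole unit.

Scaling factor: 14/12 = 7/6.
applesauce: 4 tsp × 7/6 × 5 mL/tsp ≈ 23 mL
cocoa powder: 12 oz × 7/6 × 28.35 g/oz ≈ 397 g
heavy cream: 1 lb × 7/6 × 16 oz/lb × 28.35 g/oz ≈ 529 g

applesauce: 23 mL; cocoa powder: 397 g; heavy cream: 529 g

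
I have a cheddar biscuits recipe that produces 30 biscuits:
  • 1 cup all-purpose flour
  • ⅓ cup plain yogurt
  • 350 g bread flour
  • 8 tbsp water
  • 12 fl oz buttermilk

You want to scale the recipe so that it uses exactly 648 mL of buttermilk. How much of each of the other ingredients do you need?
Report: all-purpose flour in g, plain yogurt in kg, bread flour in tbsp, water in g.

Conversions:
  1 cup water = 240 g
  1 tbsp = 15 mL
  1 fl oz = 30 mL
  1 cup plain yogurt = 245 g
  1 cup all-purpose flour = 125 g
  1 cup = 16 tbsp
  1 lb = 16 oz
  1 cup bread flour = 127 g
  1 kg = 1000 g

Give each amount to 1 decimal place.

The original recipe has 360 mL of buttermilk, so the scaling factor is 648 ÷ 360 = 9/5 = 1.8.
all-purpose flour: 1 cup × 9/5 × 125 g/cup = 225.0 g
plain yogurt: 1/3 cup × 9/5 × 245 g/cup ÷ 1000 g/kg ≈ 0.1 kg
bread flour: 350 g × 9/5 ÷ 127 g/cup × 16 tbsp/cup ≈ 79.4 tbsp
water: 8 tbsp × 9/5 ÷ 16 tbsp/cup × 240 g/cup = 216.0 g

all-purpose flour: 225.0 g; plain yogurt: 0.1 kg; bread flour: 79.4 tbsp; water: 216.0 g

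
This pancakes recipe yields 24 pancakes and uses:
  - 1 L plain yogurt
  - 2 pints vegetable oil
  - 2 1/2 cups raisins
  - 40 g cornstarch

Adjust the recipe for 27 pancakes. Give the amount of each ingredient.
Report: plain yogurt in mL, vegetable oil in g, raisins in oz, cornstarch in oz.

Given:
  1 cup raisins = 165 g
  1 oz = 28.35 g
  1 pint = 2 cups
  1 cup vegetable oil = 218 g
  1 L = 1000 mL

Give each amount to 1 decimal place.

plain yogurt: 1125.0 mL; vegetable oil: 981.0 g; raisins: 16.4 oz; cornstarch: 1.6 oz

Scaling factor: 27/24 = 9/8 = 1.125.
plain yogurt: 1 L × 9/8 × 1000 mL/L = 1125.0 mL
vegetable oil: 2 pint × 9/8 × 2 cup/pint × 218 g/cup = 981.0 g
raisins: 2.5 cup × 9/8 × 165 g/cup ÷ 28.35 g/oz ≈ 16.4 oz
cornstarch: 40 g × 9/8 ÷ 28.35 g/oz ≈ 1.6 oz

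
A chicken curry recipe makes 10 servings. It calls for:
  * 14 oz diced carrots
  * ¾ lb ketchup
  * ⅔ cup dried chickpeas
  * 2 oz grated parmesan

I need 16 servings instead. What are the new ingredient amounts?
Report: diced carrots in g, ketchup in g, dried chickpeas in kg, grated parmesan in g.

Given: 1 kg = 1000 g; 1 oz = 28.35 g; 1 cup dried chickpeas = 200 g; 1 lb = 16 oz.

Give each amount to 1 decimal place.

Scaling factor: 16/10 = 8/5 = 1.6.
diced carrots: 14 oz × 8/5 × 28.35 g/oz ≈ 635.0 g
ketchup: 0.75 lb × 8/5 × 16 oz/lb × 28.35 g/oz ≈ 544.3 g
dried chickpeas: 2/3 cup × 8/5 × 200 g/cup ÷ 1000 g/kg ≈ 0.2 kg
grated parmesan: 2 oz × 8/5 × 28.35 g/oz ≈ 90.7 g

diced carrots: 635.0 g; ketchup: 544.3 g; dried chickpeas: 0.2 kg; grated parmesan: 90.7 g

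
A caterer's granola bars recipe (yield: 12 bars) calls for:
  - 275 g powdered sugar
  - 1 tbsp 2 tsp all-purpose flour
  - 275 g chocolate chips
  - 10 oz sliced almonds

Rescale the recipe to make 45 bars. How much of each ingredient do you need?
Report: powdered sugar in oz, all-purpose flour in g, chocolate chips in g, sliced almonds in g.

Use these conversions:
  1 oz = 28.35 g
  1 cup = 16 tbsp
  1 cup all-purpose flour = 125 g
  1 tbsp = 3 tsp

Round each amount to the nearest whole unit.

powdered sugar: 36 oz; all-purpose flour: 49 g; chocolate chips: 1031 g; sliced almonds: 1063 g

Scaling factor: 45/12 = 15/4 = 3.75.
powdered sugar: 275 g × 15/4 ÷ 28.35 g/oz ≈ 36 oz
all-purpose flour: (1 tbsp + 2 tsp = 5/3 tbsp) × 15/4 ÷ 16 tbsp/cup × 125 g/cup ≈ 49 g
chocolate chips: 275 g × 15/4 ≈ 1031 g
sliced almonds: 10 oz × 15/4 × 28.35 g/oz ≈ 1063 g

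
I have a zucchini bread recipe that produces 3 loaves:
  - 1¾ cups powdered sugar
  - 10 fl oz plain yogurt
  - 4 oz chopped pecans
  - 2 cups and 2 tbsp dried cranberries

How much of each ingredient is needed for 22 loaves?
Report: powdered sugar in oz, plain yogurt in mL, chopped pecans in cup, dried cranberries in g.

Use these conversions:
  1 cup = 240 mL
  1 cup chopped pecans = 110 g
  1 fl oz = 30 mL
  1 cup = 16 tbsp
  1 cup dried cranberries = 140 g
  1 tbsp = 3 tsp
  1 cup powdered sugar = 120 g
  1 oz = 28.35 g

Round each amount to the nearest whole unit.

Scaling factor: 22/3.
powdered sugar: 1.75 cup × 22/3 × 120 g/cup ÷ 28.35 g/oz ≈ 54 oz
plain yogurt: 10 fl oz × 22/3 × 30 mL/fl oz = 2200 mL
chopped pecans: 4 oz × 22/3 × 28.35 g/oz ÷ 110 g/cup ≈ 8 cup
dried cranberries: (2 cup + 2 tbsp = 2.125 cup) × 22/3 × 140 g/cup ≈ 2182 g

powdered sugar: 54 oz; plain yogurt: 2200 mL; chopped pecans: 8 cup; dried cranberries: 2182 g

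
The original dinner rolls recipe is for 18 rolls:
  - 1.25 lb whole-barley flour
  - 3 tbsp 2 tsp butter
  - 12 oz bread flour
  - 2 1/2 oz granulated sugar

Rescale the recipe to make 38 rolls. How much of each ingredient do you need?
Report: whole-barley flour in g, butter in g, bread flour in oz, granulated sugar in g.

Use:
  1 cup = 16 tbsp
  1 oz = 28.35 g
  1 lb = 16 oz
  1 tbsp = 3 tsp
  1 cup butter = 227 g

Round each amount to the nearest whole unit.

Scaling factor: 38/18 = 19/9.
whole-barley flour: 1.25 lb × 19/9 × 16 oz/lb × 28.35 g/oz = 1197 g
butter: (3 tbsp + 2 tsp = 11/3 tbsp) × 19/9 ÷ 16 tbsp/cup × 227 g/cup ≈ 110 g
bread flour: 12 oz × 19/9 ≈ 25 oz
granulated sugar: 2.5 oz × 19/9 × 28.35 g/oz ≈ 150 g

whole-barley flour: 1197 g; butter: 110 g; bread flour: 25 oz; granulated sugar: 150 g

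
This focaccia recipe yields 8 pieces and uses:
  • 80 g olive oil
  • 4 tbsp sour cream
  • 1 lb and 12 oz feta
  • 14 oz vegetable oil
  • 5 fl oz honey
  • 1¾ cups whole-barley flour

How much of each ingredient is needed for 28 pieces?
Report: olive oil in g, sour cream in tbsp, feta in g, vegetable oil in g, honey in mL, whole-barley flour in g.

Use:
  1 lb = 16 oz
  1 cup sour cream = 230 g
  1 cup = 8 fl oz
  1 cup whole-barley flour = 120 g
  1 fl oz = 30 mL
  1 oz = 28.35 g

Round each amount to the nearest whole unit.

olive oil: 280 g; sour cream: 14 tbsp; feta: 2778 g; vegetable oil: 1389 g; honey: 525 mL; whole-barley flour: 735 g

Scaling factor: 28/8 = 7/2 = 3.5.
olive oil: 80 g × 7/2 = 280 g
sour cream: 4 tbsp × 7/2 = 14 tbsp
feta: (1 lb + 12 oz = 1.75 lb) × 7/2 × 16 oz/lb × 28.35 g/oz ≈ 2778 g
vegetable oil: 14 oz × 7/2 × 28.35 g/oz ≈ 1389 g
honey: 5 fl oz × 7/2 × 30 mL/fl oz = 525 mL
whole-barley flour: 1.75 cup × 7/2 × 120 g/cup = 735 g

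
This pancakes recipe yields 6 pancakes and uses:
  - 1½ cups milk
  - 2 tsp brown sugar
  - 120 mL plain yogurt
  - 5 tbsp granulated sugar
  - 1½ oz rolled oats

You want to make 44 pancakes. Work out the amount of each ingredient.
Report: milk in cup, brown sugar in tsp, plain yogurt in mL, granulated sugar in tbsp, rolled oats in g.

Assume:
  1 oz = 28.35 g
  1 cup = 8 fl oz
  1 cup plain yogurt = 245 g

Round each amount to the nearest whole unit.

milk: 11 cup; brown sugar: 15 tsp; plain yogurt: 880 mL; granulated sugar: 37 tbsp; rolled oats: 312 g

Scaling factor: 44/6 = 22/3.
milk: 1.5 cup × 22/3 = 11 cup
brown sugar: 2 tsp × 22/3 ≈ 15 tsp
plain yogurt: 120 mL × 22/3 = 880 mL
granulated sugar: 5 tbsp × 22/3 ≈ 37 tbsp
rolled oats: 1.5 oz × 22/3 × 28.35 g/oz ≈ 312 g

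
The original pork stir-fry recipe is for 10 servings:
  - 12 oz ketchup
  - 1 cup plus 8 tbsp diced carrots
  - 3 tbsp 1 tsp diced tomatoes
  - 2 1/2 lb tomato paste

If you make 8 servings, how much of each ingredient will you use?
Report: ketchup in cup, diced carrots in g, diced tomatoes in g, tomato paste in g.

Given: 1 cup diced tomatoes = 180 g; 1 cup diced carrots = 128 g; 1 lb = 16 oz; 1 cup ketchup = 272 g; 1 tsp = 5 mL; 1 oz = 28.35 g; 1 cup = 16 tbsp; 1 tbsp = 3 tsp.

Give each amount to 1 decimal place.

ketchup: 1.0 cup; diced carrots: 153.6 g; diced tomatoes: 30.0 g; tomato paste: 907.2 g

Scaling factor: 8/10 = 4/5 = 0.8.
ketchup: 12 oz × 4/5 × 28.35 g/oz ÷ 272 g/cup ≈ 1.0 cup
diced carrots: (1 cup + 8 tbsp = 1.5 cup) × 4/5 × 128 g/cup = 153.6 g
diced tomatoes: (3 tbsp + 1 tsp = 10/3 tbsp) × 4/5 ÷ 16 tbsp/cup × 180 g/cup = 30.0 g
tomato paste: 2.5 lb × 4/5 × 16 oz/lb × 28.35 g/oz = 907.2 g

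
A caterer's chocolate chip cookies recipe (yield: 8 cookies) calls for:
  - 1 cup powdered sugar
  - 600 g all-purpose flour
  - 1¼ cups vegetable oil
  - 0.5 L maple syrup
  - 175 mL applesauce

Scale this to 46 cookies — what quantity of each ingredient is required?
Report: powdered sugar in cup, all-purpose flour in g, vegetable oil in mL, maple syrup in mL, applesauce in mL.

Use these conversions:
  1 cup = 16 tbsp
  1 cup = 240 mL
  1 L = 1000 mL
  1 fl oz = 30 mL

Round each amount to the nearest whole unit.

Scaling factor: 46/8 = 23/4 = 5.75.
powdered sugar: 1 cup × 23/4 ≈ 6 cup
all-purpose flour: 600 g × 23/4 = 3450 g
vegetable oil: 1.25 cup × 23/4 × 240 mL/cup = 1725 mL
maple syrup: 0.5 L × 23/4 × 1000 mL/L = 2875 mL
applesauce: 175 mL × 23/4 ≈ 1006 mL

powdered sugar: 6 cup; all-purpose flour: 3450 g; vegetable oil: 1725 mL; maple syrup: 2875 mL; applesauce: 1006 mL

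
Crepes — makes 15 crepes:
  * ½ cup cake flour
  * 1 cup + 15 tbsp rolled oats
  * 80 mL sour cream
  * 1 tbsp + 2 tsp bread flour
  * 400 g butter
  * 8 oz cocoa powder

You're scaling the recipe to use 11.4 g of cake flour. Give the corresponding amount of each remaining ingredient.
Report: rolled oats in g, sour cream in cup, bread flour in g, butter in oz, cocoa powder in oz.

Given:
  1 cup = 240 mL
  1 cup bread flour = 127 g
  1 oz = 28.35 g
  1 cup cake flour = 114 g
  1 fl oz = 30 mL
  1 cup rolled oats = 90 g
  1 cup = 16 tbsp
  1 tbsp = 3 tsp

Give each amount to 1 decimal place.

rolled oats: 34.9 g; sour cream: 0.1 cup; bread flour: 2.6 g; butter: 2.8 oz; cocoa powder: 1.6 oz

The original recipe has 57 g of cake flour, so the scaling factor is 11.4 ÷ 57 = 1/5 = 0.2.
rolled oats: (1 cup + 15 tbsp = 1.9375 cup) × 1/5 × 90 g/cup ≈ 34.9 g
sour cream: 80 mL × 1/5 ÷ 240 mL/cup ≈ 0.1 cup
bread flour: (1 tbsp + 2 tsp = 5/3 tbsp) × 1/5 ÷ 16 tbsp/cup × 127 g/cup ≈ 2.6 g
butter: 400 g × 1/5 ÷ 28.35 g/oz ≈ 2.8 oz
cocoa powder: 8 oz × 1/5 = 1.6 oz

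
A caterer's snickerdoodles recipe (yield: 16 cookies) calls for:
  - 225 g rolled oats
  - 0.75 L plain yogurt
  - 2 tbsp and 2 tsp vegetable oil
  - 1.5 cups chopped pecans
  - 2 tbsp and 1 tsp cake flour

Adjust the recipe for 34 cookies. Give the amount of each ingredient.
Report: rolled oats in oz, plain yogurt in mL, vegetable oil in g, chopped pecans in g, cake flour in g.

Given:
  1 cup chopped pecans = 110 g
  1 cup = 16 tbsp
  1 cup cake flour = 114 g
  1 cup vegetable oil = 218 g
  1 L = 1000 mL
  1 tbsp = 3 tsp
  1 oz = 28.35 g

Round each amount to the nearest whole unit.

rolled oats: 17 oz; plain yogurt: 1594 mL; vegetable oil: 77 g; chopped pecans: 351 g; cake flour: 35 g

Scaling factor: 34/16 = 17/8 = 2.125.
rolled oats: 225 g × 17/8 ÷ 28.35 g/oz ≈ 17 oz
plain yogurt: 0.75 L × 17/8 × 1000 mL/L ≈ 1594 mL
vegetable oil: (2 tbsp + 2 tsp = 8/3 tbsp) × 17/8 ÷ 16 tbsp/cup × 218 g/cup ≈ 77 g
chopped pecans: 1.5 cup × 17/8 × 110 g/cup ≈ 351 g
cake flour: (2 tbsp + 1 tsp = 7/3 tbsp) × 17/8 ÷ 16 tbsp/cup × 114 g/cup ≈ 35 g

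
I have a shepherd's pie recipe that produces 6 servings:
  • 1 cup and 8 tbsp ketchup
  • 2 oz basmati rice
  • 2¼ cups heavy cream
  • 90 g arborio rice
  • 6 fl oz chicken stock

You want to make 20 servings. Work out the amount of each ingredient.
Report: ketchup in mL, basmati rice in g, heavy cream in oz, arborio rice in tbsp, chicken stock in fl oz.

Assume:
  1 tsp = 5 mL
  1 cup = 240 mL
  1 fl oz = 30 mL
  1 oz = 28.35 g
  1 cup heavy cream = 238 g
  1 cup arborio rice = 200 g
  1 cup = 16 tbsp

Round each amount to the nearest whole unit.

Scaling factor: 20/6 = 10/3.
ketchup: (1 cup + 8 tbsp = 1.5 cup) × 10/3 × 240 mL/cup = 1200 mL
basmati rice: 2 oz × 10/3 × 28.35 g/oz = 189 g
heavy cream: 2.25 cup × 10/3 × 238 g/cup ÷ 28.35 g/oz ≈ 63 oz
arborio rice: 90 g × 10/3 ÷ 200 g/cup × 16 tbsp/cup = 24 tbsp
chicken stock: 6 fl oz × 10/3 = 20 fl oz

ketchup: 1200 mL; basmati rice: 189 g; heavy cream: 63 oz; arborio rice: 24 tbsp; chicken stock: 20 fl oz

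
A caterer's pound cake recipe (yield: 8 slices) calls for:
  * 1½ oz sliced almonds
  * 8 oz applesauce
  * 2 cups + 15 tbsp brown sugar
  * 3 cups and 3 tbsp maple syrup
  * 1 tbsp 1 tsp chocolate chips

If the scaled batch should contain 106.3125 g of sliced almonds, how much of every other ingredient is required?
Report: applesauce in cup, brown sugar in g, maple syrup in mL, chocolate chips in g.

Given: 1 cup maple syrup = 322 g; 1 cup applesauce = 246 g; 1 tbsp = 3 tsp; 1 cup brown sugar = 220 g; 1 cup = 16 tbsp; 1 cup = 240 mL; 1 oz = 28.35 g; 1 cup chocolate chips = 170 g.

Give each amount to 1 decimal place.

applesauce: 2.3 cup; brown sugar: 1615.6 g; maple syrup: 1912.5 mL; chocolate chips: 35.4 g

The original recipe has 42.525 g of sliced almonds, so the scaling factor is 106.3125 ÷ 42.525 = 5/2 = 2.5.
applesauce: 8 oz × 5/2 × 28.35 g/oz ÷ 246 g/cup ≈ 2.3 cup
brown sugar: (2 cup + 15 tbsp = 2.9375 cup) × 5/2 × 220 g/cup ≈ 1615.6 g
maple syrup: (3 cup + 3 tbsp = 3.1875 cup) × 5/2 × 240 mL/cup = 1912.5 mL
chocolate chips: (1 tbsp + 1 tsp = 4/3 tbsp) × 5/2 ÷ 16 tbsp/cup × 170 g/cup ≈ 35.4 g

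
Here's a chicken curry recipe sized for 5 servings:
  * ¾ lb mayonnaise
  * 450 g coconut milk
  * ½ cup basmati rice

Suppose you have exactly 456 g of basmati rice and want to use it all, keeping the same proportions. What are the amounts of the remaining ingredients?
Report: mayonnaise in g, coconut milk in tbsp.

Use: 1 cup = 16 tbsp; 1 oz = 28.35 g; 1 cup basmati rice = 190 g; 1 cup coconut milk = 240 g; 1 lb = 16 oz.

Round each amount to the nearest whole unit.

mayonnaise: 1633 g; coconut milk: 144 tbsp

The original recipe has 95 g of basmati rice, so the scaling factor is 456 ÷ 95 = 24/5 = 4.8.
mayonnaise: 0.75 lb × 24/5 × 16 oz/lb × 28.35 g/oz ≈ 1633 g
coconut milk: 450 g × 24/5 ÷ 240 g/cup × 16 tbsp/cup = 144 tbsp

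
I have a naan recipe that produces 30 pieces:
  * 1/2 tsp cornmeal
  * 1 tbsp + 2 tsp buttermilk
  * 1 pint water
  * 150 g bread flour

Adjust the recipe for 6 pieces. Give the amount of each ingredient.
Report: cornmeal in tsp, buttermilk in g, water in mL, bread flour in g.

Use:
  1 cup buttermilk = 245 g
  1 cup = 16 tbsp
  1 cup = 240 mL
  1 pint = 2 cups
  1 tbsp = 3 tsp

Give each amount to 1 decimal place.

cornmeal: 0.1 tsp; buttermilk: 5.1 g; water: 96.0 mL; bread flour: 30.0 g

Scaling factor: 6/30 = 1/5 = 0.2.
cornmeal: 0.5 tsp × 1/5 = 0.1 tsp
buttermilk: (1 tbsp + 2 tsp = 5/3 tbsp) × 1/5 ÷ 16 tbsp/cup × 245 g/cup ≈ 5.1 g
water: 1 pint × 1/5 × 2 cup/pint × 240 mL/cup = 96.0 mL
bread flour: 150 g × 1/5 = 30.0 g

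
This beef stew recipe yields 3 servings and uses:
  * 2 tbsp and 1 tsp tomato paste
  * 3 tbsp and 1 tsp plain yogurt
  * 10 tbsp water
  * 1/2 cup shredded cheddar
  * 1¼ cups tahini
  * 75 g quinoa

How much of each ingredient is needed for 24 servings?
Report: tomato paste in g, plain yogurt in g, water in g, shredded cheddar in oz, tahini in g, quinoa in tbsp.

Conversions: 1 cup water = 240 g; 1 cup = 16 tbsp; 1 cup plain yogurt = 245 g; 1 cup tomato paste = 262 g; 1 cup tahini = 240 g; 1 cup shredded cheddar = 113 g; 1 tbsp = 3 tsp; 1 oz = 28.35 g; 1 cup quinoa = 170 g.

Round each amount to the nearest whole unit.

tomato paste: 306 g; plain yogurt: 408 g; water: 1200 g; shredded cheddar: 16 oz; tahini: 2400 g; quinoa: 56 tbsp

Scaling factor: 24/3 = 8.
tomato paste: (2 tbsp + 1 tsp = 7/3 tbsp) × 8 ÷ 16 tbsp/cup × 262 g/cup ≈ 306 g
plain yogurt: (3 tbsp + 1 tsp = 10/3 tbsp) × 8 ÷ 16 tbsp/cup × 245 g/cup ≈ 408 g
water: 10 tbsp × 8 ÷ 16 tbsp/cup × 240 g/cup = 1200 g
shredded cheddar: 0.5 cup × 8 × 113 g/cup ÷ 28.35 g/oz ≈ 16 oz
tahini: 1.25 cup × 8 × 240 g/cup = 2400 g
quinoa: 75 g × 8 ÷ 170 g/cup × 16 tbsp/cup ≈ 56 tbsp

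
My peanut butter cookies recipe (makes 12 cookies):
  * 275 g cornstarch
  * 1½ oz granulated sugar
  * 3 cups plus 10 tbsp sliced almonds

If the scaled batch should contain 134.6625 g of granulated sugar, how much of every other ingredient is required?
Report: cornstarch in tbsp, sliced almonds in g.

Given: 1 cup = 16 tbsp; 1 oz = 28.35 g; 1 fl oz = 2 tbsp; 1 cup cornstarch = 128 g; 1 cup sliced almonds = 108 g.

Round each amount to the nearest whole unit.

The original recipe has 42.525 g of granulated sugar, so the scaling factor is 134.6625 ÷ 42.525 = 19/6.
cornstarch: 275 g × 19/6 ÷ 128 g/cup × 16 tbsp/cup ≈ 109 tbsp
sliced almonds: (3 cup + 10 tbsp = 3.625 cup) × 19/6 × 108 g/cup ≈ 1240 g

cornstarch: 109 tbsp; sliced almonds: 1240 g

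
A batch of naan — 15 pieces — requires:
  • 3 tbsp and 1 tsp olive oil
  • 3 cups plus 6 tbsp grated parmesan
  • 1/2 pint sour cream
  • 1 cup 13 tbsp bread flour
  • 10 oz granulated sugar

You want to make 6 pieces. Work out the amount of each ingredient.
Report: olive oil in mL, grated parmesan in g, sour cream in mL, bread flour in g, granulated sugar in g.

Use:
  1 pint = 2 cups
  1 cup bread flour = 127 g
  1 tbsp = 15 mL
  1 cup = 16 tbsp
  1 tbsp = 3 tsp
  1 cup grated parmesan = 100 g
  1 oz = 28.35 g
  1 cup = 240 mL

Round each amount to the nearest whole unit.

Scaling factor: 6/15 = 2/5 = 0.4.
olive oil: (3 tbsp + 1 tsp = 10/3 tbsp) × 2/5 × 15 mL/tbsp = 20 mL
grated parmesan: (3 cup + 6 tbsp = 3.375 cup) × 2/5 × 100 g/cup = 135 g
sour cream: 0.5 pint × 2/5 × 2 cup/pint × 240 mL/cup = 96 mL
bread flour: (1 cup + 13 tbsp = 1.8125 cup) × 2/5 × 127 g/cup ≈ 92 g
granulated sugar: 10 oz × 2/5 × 28.35 g/oz ≈ 113 g

olive oil: 20 mL; grated parmesan: 135 g; sour cream: 96 mL; bread flour: 92 g; granulated sugar: 113 g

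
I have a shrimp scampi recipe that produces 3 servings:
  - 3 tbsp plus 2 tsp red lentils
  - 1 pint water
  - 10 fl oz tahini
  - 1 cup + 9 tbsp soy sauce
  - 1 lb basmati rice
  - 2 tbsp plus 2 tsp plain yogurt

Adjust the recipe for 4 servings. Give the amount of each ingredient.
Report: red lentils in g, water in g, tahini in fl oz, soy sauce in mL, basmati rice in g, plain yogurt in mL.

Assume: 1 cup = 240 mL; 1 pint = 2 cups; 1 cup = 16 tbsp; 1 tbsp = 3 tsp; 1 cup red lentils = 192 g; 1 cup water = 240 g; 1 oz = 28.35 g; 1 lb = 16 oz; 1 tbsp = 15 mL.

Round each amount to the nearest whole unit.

red lentils: 59 g; water: 640 g; tahini: 13 fl oz; soy sauce: 500 mL; basmati rice: 605 g; plain yogurt: 53 mL

Scaling factor: 4/3.
red lentils: (3 tbsp + 2 tsp = 11/3 tbsp) × 4/3 ÷ 16 tbsp/cup × 192 g/cup ≈ 59 g
water: 1 pint × 4/3 × 2 cup/pint × 240 g/cup = 640 g
tahini: 10 fl oz × 4/3 ≈ 13 fl oz
soy sauce: (1 cup + 9 tbsp = 1.5625 cup) × 4/3 × 240 mL/cup = 500 mL
basmati rice: 1 lb × 4/3 × 16 oz/lb × 28.35 g/oz ≈ 605 g
plain yogurt: (2 tbsp + 2 tsp = 8/3 tbsp) × 4/3 × 15 mL/tbsp ≈ 53 mL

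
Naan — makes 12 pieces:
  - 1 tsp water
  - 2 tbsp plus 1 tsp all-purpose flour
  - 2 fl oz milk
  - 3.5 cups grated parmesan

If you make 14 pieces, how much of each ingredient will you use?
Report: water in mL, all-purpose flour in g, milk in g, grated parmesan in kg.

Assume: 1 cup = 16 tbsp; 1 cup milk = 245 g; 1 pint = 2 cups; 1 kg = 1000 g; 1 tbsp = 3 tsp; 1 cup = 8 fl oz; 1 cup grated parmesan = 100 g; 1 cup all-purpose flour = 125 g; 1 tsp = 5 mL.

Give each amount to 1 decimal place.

Scaling factor: 14/12 = 7/6.
water: 1 tsp × 7/6 × 5 mL/tsp ≈ 5.8 mL
all-purpose flour: (2 tbsp + 1 tsp = 7/3 tbsp) × 7/6 ÷ 16 tbsp/cup × 125 g/cup ≈ 21.3 g
milk: 2 fl oz × 7/6 ÷ 8 fl oz/cup × 245 g/cup ≈ 71.5 g
grated parmesan: 3.5 cup × 7/6 × 100 g/cup ÷ 1000 g/kg ≈ 0.4 kg

water: 5.8 mL; all-purpose flour: 21.3 g; milk: 71.5 g; grated parmesan: 0.4 kg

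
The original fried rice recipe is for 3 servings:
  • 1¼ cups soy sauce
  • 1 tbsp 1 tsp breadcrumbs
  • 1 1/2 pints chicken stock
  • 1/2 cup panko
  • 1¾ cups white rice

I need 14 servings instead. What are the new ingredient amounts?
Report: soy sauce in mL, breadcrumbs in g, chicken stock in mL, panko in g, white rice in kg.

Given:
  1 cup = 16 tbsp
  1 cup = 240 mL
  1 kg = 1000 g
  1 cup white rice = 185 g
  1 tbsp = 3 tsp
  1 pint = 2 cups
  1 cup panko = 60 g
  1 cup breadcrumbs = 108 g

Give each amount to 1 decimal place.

Scaling factor: 14/3.
soy sauce: 1.25 cup × 14/3 × 240 mL/cup = 1400.0 mL
breadcrumbs: (1 tbsp + 1 tsp = 4/3 tbsp) × 14/3 ÷ 16 tbsp/cup × 108 g/cup = 42.0 g
chicken stock: 1.5 pint × 14/3 × 2 cup/pint × 240 mL/cup = 3360.0 mL
panko: 0.5 cup × 14/3 × 60 g/cup = 140.0 g
white rice: 1.75 cup × 14/3 × 185 g/cup ÷ 1000 g/kg ≈ 1.5 kg

soy sauce: 1400.0 mL; breadcrumbs: 42.0 g; chicken stock: 3360.0 mL; panko: 140.0 g; white rice: 1.5 kg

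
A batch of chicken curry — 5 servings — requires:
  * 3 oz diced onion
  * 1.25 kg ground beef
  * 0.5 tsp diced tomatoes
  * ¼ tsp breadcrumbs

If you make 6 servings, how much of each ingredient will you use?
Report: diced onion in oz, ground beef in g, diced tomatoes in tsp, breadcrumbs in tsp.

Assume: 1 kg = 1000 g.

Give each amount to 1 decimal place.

diced onion: 3.6 oz; ground beef: 1500.0 g; diced tomatoes: 0.6 tsp; breadcrumbs: 0.3 tsp

Scaling factor: 6/5 = 1.2.
diced onion: 3 oz × 6/5 = 3.6 oz
ground beef: 1.25 kg × 6/5 × 1000 g/kg = 1500.0 g
diced tomatoes: 0.5 tsp × 6/5 = 0.6 tsp
breadcrumbs: 0.25 tsp × 6/5 = 0.3 tsp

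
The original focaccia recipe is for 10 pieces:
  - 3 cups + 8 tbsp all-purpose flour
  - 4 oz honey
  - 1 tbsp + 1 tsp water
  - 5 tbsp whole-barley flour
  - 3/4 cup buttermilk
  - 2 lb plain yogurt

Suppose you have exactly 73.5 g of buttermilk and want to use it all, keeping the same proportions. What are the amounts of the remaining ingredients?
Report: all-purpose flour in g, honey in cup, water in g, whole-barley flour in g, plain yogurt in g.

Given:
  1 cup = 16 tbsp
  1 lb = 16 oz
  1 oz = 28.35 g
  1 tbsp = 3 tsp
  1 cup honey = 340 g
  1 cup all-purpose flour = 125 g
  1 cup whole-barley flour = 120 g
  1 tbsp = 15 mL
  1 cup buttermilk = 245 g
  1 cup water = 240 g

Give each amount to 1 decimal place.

all-purpose flour: 175.0 g; honey: 0.1 cup; water: 8.0 g; whole-barley flour: 15.0 g; plain yogurt: 362.9 g

The original recipe has 183.75 g of buttermilk, so the scaling factor is 73.5 ÷ 183.75 = 2/5 = 0.4.
all-purpose flour: (3 cup + 8 tbsp = 3.5 cup) × 2/5 × 125 g/cup = 175.0 g
honey: 4 oz × 2/5 × 28.35 g/oz ÷ 340 g/cup ≈ 0.1 cup
water: (1 tbsp + 1 tsp = 4/3 tbsp) × 2/5 ÷ 16 tbsp/cup × 240 g/cup = 8.0 g
whole-barley flour: 5 tbsp × 2/5 ÷ 16 tbsp/cup × 120 g/cup = 15.0 g
plain yogurt: 2 lb × 2/5 × 16 oz/lb × 28.35 g/oz ≈ 362.9 g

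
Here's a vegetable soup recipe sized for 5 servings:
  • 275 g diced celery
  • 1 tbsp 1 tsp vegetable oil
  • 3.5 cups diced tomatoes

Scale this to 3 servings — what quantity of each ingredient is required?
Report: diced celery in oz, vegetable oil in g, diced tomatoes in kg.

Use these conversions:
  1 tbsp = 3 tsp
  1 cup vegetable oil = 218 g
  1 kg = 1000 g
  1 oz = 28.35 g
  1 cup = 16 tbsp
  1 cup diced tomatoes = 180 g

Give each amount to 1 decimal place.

Scaling factor: 3/5 = 0.6.
diced celery: 275 g × 3/5 ÷ 28.35 g/oz ≈ 5.8 oz
vegetable oil: (1 tbsp + 1 tsp = 4/3 tbsp) × 3/5 ÷ 16 tbsp/cup × 218 g/cup = 10.9 g
diced tomatoes: 3.5 cup × 3/5 × 180 g/cup ÷ 1000 g/kg ≈ 0.4 kg

diced celery: 5.8 oz; vegetable oil: 10.9 g; diced tomatoes: 0.4 kg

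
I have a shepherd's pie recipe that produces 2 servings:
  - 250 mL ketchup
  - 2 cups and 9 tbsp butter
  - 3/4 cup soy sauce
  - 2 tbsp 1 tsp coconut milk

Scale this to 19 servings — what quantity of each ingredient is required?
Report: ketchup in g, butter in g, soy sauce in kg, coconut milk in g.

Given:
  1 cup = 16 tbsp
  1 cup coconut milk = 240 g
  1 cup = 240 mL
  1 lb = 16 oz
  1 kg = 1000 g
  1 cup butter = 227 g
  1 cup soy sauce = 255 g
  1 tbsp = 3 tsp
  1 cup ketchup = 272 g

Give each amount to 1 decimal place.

ketchup: 2691.7 g; butter: 5526.0 g; soy sauce: 1.8 kg; coconut milk: 332.5 g

Scaling factor: 19/2 = 9.5.
ketchup: 250 mL × 19/2 ÷ 240 mL/cup × 272 g/cup ≈ 2691.7 g
butter: (2 cup + 9 tbsp = 2.5625 cup) × 19/2 × 227 g/cup ≈ 5526.0 g
soy sauce: 0.75 cup × 19/2 × 255 g/cup ÷ 1000 g/kg ≈ 1.8 kg
coconut milk: (2 tbsp + 1 tsp = 7/3 tbsp) × 19/2 ÷ 16 tbsp/cup × 240 g/cup = 332.5 g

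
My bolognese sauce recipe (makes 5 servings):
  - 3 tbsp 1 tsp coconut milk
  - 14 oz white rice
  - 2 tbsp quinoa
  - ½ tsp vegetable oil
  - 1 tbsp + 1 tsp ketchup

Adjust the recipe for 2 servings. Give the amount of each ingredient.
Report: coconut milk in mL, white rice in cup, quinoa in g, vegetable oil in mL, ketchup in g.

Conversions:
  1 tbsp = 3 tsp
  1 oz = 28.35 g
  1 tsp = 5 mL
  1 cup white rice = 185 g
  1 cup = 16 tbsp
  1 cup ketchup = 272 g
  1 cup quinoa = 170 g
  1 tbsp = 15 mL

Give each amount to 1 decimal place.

coconut milk: 20.0 mL; white rice: 0.9 cup; quinoa: 8.5 g; vegetable oil: 1.0 mL; ketchup: 9.1 g

Scaling factor: 2/5 = 0.4.
coconut milk: (3 tbsp + 1 tsp = 10/3 tbsp) × 2/5 × 15 mL/tbsp = 20.0 mL
white rice: 14 oz × 2/5 × 28.35 g/oz ÷ 185 g/cup ≈ 0.9 cup
quinoa: 2 tbsp × 2/5 ÷ 16 tbsp/cup × 170 g/cup = 8.5 g
vegetable oil: 0.5 tsp × 2/5 × 5 mL/tsp = 1.0 mL
ketchup: (1 tbsp + 1 tsp = 4/3 tbsp) × 2/5 ÷ 16 tbsp/cup × 272 g/cup ≈ 9.1 g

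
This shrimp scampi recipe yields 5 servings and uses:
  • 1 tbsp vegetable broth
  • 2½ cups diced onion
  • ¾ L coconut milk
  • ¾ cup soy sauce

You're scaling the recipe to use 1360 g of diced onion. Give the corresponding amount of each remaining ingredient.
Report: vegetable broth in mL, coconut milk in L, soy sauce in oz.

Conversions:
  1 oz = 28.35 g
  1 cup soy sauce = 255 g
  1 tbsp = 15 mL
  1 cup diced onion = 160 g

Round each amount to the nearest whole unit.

vegetable broth: 51 mL; coconut milk: 3 L; soy sauce: 23 oz

The original recipe has 400 g of diced onion, so the scaling factor is 1360 ÷ 400 = 17/5 = 3.4.
vegetable broth: 1 tbsp × 17/5 × 15 mL/tbsp = 51 mL
coconut milk: 0.75 L × 17/5 ≈ 3 L
soy sauce: 0.75 cup × 17/5 × 255 g/cup ÷ 28.35 g/oz ≈ 23 oz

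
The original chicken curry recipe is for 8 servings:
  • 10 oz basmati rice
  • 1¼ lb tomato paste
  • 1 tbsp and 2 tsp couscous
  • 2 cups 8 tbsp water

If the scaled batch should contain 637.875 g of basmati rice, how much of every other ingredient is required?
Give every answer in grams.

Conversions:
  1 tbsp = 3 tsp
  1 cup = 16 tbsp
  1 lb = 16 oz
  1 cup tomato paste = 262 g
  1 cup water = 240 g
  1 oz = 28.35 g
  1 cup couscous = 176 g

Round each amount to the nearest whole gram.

tomato paste: 1276 g; couscous: 41 g; water: 1350 g

The original recipe has 283.5 g of basmati rice, so the scaling factor is 637.875 ÷ 283.5 = 9/4 = 2.25.
tomato paste: 1.25 lb × 9/4 × 16 oz/lb × 28.35 g/oz ≈ 1276 g
couscous: (1 tbsp + 2 tsp = 5/3 tbsp) × 9/4 ÷ 16 tbsp/cup × 176 g/cup ≈ 41 g
water: (2 cup + 8 tbsp = 2.5 cup) × 9/4 × 240 g/cup = 1350 g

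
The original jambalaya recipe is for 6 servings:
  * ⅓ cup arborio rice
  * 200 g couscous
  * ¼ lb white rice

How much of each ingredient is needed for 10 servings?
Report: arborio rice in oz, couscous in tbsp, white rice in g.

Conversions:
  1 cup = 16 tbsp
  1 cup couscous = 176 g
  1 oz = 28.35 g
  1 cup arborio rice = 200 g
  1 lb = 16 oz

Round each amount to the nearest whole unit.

arborio rice: 4 oz; couscous: 30 tbsp; white rice: 189 g

Scaling factor: 10/6 = 5/3.
arborio rice: 1/3 cup × 5/3 × 200 g/cup ÷ 28.35 g/oz ≈ 4 oz
couscous: 200 g × 5/3 ÷ 176 g/cup × 16 tbsp/cup ≈ 30 tbsp
white rice: 0.25 lb × 5/3 × 16 oz/lb × 28.35 g/oz = 189 g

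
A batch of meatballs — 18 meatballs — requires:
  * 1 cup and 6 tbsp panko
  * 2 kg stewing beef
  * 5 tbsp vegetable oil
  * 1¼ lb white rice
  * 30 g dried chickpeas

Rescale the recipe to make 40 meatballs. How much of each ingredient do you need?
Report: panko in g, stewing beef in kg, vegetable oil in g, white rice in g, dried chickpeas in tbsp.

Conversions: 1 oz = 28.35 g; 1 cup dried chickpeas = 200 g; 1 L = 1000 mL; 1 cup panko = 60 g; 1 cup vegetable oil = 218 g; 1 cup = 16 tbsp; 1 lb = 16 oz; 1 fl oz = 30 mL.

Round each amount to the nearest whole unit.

Scaling factor: 40/18 = 20/9.
panko: (1 cup + 6 tbsp = 1.375 cup) × 20/9 × 60 g/cup ≈ 183 g
stewing beef: 2 kg × 20/9 ≈ 4 kg
vegetable oil: 5 tbsp × 20/9 ÷ 16 tbsp/cup × 218 g/cup ≈ 151 g
white rice: 1.25 lb × 20/9 × 16 oz/lb × 28.35 g/oz = 1260 g
dried chickpeas: 30 g × 20/9 ÷ 200 g/cup × 16 tbsp/cup ≈ 5 tbsp

panko: 183 g; stewing beef: 4 kg; vegetable oil: 151 g; white rice: 1260 g; dried chickpeas: 5 tbsp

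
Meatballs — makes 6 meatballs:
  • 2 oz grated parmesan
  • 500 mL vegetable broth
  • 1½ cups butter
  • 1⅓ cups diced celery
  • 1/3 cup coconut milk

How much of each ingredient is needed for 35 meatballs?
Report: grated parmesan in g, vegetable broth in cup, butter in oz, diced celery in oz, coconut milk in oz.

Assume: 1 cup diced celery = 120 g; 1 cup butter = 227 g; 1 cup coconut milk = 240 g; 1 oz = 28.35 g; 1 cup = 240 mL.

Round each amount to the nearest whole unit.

grated parmesan: 331 g; vegetable broth: 12 cup; butter: 70 oz; diced celery: 33 oz; coconut milk: 16 oz

Scaling factor: 35/6.
grated parmesan: 2 oz × 35/6 × 28.35 g/oz ≈ 331 g
vegetable broth: 500 mL × 35/6 ÷ 240 mL/cup ≈ 12 cup
butter: 1.5 cup × 35/6 × 227 g/cup ÷ 28.35 g/oz ≈ 70 oz
diced celery: 4/3 cup × 35/6 × 120 g/cup ÷ 28.35 g/oz ≈ 33 oz
coconut milk: 1/3 cup × 35/6 × 240 g/cup ÷ 28.35 g/oz ≈ 16 oz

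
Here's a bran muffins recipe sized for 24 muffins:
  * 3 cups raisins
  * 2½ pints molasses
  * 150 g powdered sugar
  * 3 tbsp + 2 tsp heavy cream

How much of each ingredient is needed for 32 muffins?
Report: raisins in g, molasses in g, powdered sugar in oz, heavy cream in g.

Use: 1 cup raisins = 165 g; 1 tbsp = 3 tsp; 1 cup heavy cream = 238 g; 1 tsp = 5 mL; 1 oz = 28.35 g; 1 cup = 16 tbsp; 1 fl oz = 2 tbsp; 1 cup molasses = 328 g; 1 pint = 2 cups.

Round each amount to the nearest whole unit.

Scaling factor: 32/24 = 4/3.
raisins: 3 cup × 4/3 × 165 g/cup = 660 g
molasses: 2.5 pint × 4/3 × 2 cup/pint × 328 g/cup ≈ 2187 g
powdered sugar: 150 g × 4/3 ÷ 28.35 g/oz ≈ 7 oz
heavy cream: (3 tbsp + 2 tsp = 11/3 tbsp) × 4/3 ÷ 16 tbsp/cup × 238 g/cup ≈ 73 g

raisins: 660 g; molasses: 2187 g; powdered sugar: 7 oz; heavy cream: 73 g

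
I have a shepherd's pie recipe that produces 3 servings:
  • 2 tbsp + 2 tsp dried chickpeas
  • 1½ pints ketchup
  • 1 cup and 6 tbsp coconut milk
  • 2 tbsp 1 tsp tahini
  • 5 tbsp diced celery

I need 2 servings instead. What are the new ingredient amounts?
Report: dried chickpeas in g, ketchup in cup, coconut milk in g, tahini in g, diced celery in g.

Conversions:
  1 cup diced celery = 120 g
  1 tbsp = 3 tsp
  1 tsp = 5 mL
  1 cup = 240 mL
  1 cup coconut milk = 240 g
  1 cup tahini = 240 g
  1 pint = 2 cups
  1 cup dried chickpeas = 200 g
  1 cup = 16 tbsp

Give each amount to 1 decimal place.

Scaling factor: 2/3.
dried chickpeas: (2 tbsp + 2 tsp = 8/3 tbsp) × 2/3 ÷ 16 tbsp/cup × 200 g/cup ≈ 22.2 g
ketchup: 1.5 pint × 2/3 × 2 cup/pint = 2.0 cup
coconut milk: (1 cup + 6 tbsp = 1.375 cup) × 2/3 × 240 g/cup = 220.0 g
tahini: (2 tbsp + 1 tsp = 7/3 tbsp) × 2/3 ÷ 16 tbsp/cup × 240 g/cup ≈ 23.3 g
diced celery: 5 tbsp × 2/3 ÷ 16 tbsp/cup × 120 g/cup = 25.0 g

dried chickpeas: 22.2 g; ketchup: 2.0 cup; coconut milk: 220.0 g; tahini: 23.3 g; diced celery: 25.0 g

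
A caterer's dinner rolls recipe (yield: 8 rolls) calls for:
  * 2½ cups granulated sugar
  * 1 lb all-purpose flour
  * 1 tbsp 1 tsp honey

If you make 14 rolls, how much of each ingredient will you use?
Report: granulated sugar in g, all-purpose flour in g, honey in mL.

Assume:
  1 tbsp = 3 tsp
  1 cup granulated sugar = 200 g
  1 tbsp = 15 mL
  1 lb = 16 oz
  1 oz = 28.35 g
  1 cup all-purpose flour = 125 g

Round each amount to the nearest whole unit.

granulated sugar: 875 g; all-purpose flour: 794 g; honey: 35 mL

Scaling factor: 14/8 = 7/4 = 1.75.
granulated sugar: 2.5 cup × 7/4 × 200 g/cup = 875 g
all-purpose flour: 1 lb × 7/4 × 16 oz/lb × 28.35 g/oz ≈ 794 g
honey: (1 tbsp + 1 tsp = 4/3 tbsp) × 7/4 × 15 mL/tbsp = 35 mL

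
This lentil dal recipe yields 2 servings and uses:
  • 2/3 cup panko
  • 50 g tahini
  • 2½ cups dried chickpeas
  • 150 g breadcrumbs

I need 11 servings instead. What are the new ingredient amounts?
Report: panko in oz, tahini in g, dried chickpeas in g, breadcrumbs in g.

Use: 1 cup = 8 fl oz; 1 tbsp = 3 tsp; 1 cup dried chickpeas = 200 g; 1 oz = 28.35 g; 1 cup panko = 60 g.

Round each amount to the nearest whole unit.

Scaling factor: 11/2 = 5.5.
panko: 2/3 cup × 11/2 × 60 g/cup ÷ 28.35 g/oz ≈ 8 oz
tahini: 50 g × 11/2 = 275 g
dried chickpeas: 2.5 cup × 11/2 × 200 g/cup = 2750 g
breadcrumbs: 150 g × 11/2 = 825 g

panko: 8 oz; tahini: 275 g; dried chickpeas: 2750 g; breadcrumbs: 825 g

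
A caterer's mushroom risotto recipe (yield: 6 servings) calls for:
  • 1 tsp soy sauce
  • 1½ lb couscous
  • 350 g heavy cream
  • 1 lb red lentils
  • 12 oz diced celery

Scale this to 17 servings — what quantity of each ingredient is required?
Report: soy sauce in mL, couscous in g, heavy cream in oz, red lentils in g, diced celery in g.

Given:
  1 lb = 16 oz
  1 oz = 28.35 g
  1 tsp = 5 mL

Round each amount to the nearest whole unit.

Scaling factor: 17/6.
soy sauce: 1 tsp × 17/6 × 5 mL/tsp ≈ 14 mL
couscous: 1.5 lb × 17/6 × 16 oz/lb × 28.35 g/oz ≈ 1928 g
heavy cream: 350 g × 17/6 ÷ 28.35 g/oz ≈ 35 oz
red lentils: 1 lb × 17/6 × 16 oz/lb × 28.35 g/oz ≈ 1285 g
diced celery: 12 oz × 17/6 × 28.35 g/oz ≈ 964 g

soy sauce: 14 mL; couscous: 1928 g; heavy cream: 35 oz; red lentils: 1285 g; diced celery: 964 g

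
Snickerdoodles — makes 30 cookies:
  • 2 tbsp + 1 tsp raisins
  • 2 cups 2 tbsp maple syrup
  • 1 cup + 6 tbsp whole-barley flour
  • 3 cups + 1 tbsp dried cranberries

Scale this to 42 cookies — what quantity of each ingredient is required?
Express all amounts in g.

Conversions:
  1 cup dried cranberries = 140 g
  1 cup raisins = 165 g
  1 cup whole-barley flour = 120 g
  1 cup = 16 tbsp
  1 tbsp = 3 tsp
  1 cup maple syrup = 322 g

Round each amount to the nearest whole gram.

raisins: 34 g; maple syrup: 958 g; whole-barley flour: 231 g; dried cranberries: 600 g

Scaling factor: 42/30 = 7/5 = 1.4.
raisins: (2 tbsp + 1 tsp = 7/3 tbsp) × 7/5 ÷ 16 tbsp/cup × 165 g/cup ≈ 34 g
maple syrup: (2 cup + 2 tbsp = 2.125 cup) × 7/5 × 322 g/cup ≈ 958 g
whole-barley flour: (1 cup + 6 tbsp = 1.375 cup) × 7/5 × 120 g/cup = 231 g
dried cranberries: (3 cup + 1 tbsp = 3.0625 cup) × 7/5 × 140 g/cup ≈ 600 g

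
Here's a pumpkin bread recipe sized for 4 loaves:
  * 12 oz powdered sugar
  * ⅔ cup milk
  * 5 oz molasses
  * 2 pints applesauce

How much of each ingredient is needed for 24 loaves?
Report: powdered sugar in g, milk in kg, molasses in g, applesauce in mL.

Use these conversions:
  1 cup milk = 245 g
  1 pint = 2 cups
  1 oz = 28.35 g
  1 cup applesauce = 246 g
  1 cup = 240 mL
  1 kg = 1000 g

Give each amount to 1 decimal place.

powdered sugar: 2041.2 g; milk: 1.0 kg; molasses: 850.5 g; applesauce: 5760.0 mL

Scaling factor: 24/4 = 6.
powdered sugar: 12 oz × 6 × 28.35 g/oz = 2041.2 g
milk: 2/3 cup × 6 × 245 g/cup ÷ 1000 g/kg ≈ 1.0 kg
molasses: 5 oz × 6 × 28.35 g/oz = 850.5 g
applesauce: 2 pint × 6 × 2 cup/pint × 240 mL/cup = 5760.0 mL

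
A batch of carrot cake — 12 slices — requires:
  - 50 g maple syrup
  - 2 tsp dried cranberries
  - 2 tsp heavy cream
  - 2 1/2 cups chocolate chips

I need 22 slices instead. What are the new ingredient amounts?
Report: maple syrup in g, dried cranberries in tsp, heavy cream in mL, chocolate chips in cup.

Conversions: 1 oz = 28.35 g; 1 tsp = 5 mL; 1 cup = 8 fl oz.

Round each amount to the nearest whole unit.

maple syrup: 92 g; dried cranberries: 4 tsp; heavy cream: 18 mL; chocolate chips: 5 cup

Scaling factor: 22/12 = 11/6.
maple syrup: 50 g × 11/6 ≈ 92 g
dried cranberries: 2 tsp × 11/6 ≈ 4 tsp
heavy cream: 2 tsp × 11/6 × 5 mL/tsp ≈ 18 mL
chocolate chips: 2.5 cup × 11/6 ≈ 5 cup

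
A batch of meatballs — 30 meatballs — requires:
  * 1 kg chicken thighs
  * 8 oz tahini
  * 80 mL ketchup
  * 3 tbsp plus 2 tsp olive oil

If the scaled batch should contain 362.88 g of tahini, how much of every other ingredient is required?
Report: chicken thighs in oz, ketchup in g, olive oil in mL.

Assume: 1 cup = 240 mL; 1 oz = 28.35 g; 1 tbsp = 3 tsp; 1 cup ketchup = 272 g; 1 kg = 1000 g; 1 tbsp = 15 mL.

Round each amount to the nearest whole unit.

chicken thighs: 56 oz; ketchup: 145 g; olive oil: 88 mL

The original recipe has 226.8 g of tahini, so the scaling factor is 362.88 ÷ 226.8 = 8/5 = 1.6.
chicken thighs: 1 kg × 8/5 × 1000 g/kg ÷ 28.35 g/oz ≈ 56 oz
ketchup: 80 mL × 8/5 ÷ 240 mL/cup × 272 g/cup ≈ 145 g
olive oil: (3 tbsp + 2 tsp = 11/3 tbsp) × 8/5 × 15 mL/tbsp = 88 mL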